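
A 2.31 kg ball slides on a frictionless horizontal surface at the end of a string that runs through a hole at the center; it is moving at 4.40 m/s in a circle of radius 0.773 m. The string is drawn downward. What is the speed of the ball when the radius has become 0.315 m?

v₂ ≈ 10.8 m/s

The only horizontal force on the mass is along the cord (radial), so it exerts no torque about the hole and angular momentum m v r is conserved.
v₂ = v₁ r₁ / r₂ = (4.40)(0.773) / (0.315) = 10.80 m/s.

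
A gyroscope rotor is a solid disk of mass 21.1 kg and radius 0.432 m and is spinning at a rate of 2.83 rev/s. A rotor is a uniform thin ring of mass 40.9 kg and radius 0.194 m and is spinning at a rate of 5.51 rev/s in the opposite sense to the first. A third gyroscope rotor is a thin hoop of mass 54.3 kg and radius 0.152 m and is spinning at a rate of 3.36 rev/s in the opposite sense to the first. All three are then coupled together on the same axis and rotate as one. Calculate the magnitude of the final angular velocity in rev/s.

No external torque acts about the common axis, so total angular momentum is conserved.
Moments of inertia: I_A = ½(21.1)(0.432)² = 1.969 kg·m²; I_B = (40.9)(0.194)² = 1.539 kg·m²; I_C = (54.3)(0.152)² = 1.255 kg·m².
Taking A's sense as positive: L = (1.969)(2.83) − (1.539)(5.51) − (1.255)(3.36) = -7.125 kg·m²·rev/s.
Combined I = 1.969 + 1.539 + 1.255 = 4.763 kg·m².
ω_f = L / I = -7.125 / 4.763 = -1.496 rev/s.

|ω_f| ≈ 1.50 rev/s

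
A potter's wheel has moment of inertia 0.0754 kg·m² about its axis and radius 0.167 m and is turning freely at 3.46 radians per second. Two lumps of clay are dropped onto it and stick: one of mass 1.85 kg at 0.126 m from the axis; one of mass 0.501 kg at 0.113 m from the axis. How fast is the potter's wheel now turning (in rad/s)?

The added mass arrives with no angular momentum about the axis, and any external torque about the axis is negligible, so the system's angular momentum is conserved.
Added inertia Σmr² = (1.85)(0.126)² + (0.501)(0.113)² = 0.03577 kg·m²; I_f = 0.07540 + 0.03577 = 0.1112 kg·m².
ω_f = I_p ω_i / I_f = (0.07540)(3.46) / 0.1112 = 2.347 rad/s.

ω_f ≈ 2.35 rad/s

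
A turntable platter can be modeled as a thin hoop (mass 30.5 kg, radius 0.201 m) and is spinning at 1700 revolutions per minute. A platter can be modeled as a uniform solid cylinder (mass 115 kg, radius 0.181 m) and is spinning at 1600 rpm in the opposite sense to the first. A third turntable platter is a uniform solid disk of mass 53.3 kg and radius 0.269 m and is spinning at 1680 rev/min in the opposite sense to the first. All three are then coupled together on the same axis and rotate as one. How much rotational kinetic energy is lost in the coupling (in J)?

No external torque acts about the common axis, so total angular momentum is conserved.
Moments of inertia: I_A = (30.5)(0.201)² = 1.232 kg·m²; I_B = ½(115)(0.181)² = 1.884 kg·m²; I_C = ½(53.3)(0.269)² = 1.928 kg·m².
Taking A's sense as positive: L = (1.232)(1700) − (1.884)(1600) − (1.928)(1680) = -4159 kg·m²·rpm.
Combined I = 1.232 + 1.884 + 1.928 = 5.044 kg·m².
ω_f = L / I = -4159 / 5.044 = -824.5 rpm.
KE_i = ½ΣIω² = 75810 J; KE_f = ½(5.044)(86.34)² = 18800 J.

ΔKE lost ≈ 57000 J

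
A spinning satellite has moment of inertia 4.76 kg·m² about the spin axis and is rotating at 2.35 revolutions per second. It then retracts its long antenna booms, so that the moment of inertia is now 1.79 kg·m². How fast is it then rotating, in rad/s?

ω₂ ≈ 39.3 rad/s

With no external torque about the axis, L is conserved: I₁ω₁ = I₂ω₂.
ω₂ = I₁ω₁ / I₂ = (4.760)(2.35 rev/s) / (1.790) = 6.249 rev/s = 39.26 rad/s.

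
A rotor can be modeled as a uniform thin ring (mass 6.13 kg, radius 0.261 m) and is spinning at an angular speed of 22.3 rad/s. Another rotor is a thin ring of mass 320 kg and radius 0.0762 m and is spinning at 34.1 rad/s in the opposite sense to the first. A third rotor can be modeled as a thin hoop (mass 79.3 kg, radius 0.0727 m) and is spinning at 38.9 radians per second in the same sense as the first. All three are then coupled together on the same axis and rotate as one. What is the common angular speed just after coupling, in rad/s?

No external torque acts about the common axis, so total angular momentum is conserved.
Moments of inertia: I_A = (6.13)(0.261)² = 0.4176 kg·m²; I_B = (320)(0.0762)² = 1.858 kg·m²; I_C = (79.3)(0.0727)² = 0.4191 kg·m².
Taking A's sense as positive: L = (0.4176)(22.3) − (1.858)(34.1) + (0.4191)(38.9) = -37.74 kg·m²·rad/s.
Combined I = 0.4176 + 1.858 + 0.4191 = 2.695 kg·m².
ω_f = L / I = -37.74 / 2.695 = -14.01 rad/s.

|ω_f| ≈ 14.0 rad/s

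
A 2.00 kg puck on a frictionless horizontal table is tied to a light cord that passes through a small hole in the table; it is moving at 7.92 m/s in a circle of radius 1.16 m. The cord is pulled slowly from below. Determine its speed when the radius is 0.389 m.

v₂ ≈ 23.6 m/s

The only horizontal force on the mass is along the cord (radial), so it exerts no torque about the hole and angular momentum m v r is conserved.
v₂ = v₁ r₁ / r₂ = (7.92)(1.16) / (0.389) = 23.62 m/s.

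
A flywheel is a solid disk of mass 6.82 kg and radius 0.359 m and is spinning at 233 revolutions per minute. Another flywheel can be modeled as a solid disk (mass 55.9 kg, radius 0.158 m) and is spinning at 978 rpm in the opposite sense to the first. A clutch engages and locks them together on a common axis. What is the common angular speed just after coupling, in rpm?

|ω_f| ≈ 510 rpm

No external torque acts about the common axis, so total angular momentum is conserved.
Moments of inertia: I_A = ½(6.82)(0.359)² = 0.4395 kg·m²; I_B = ½(55.9)(0.158)² = 0.6977 kg·m².
Taking A's sense as positive: L = (0.4395)(233) − (0.6977)(978) = -580.0 kg·m²·rpm.
Combined I = 0.4395 + 0.6977 = 1.137 kg·m².
ω_f = L / I = -580.0 / 1.137 = -510.0 rpm.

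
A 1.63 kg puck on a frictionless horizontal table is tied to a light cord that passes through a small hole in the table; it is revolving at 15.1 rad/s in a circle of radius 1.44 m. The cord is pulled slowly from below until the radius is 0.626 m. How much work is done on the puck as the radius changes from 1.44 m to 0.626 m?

W ≈ 1650 J

No torque about the axis ⇒ m r₁² ω₁ = m r₂² ω₂.
ω₂ = ω₁ (r₁/r₂)² = (15.1)(1.44/0.626)² = 79.90 rad/s.
W = ΔKE = ½m(v₂² − v₁²) = 1654 J.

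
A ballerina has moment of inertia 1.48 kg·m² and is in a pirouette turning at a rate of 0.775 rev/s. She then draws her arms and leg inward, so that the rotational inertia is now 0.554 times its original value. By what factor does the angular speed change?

ω₂/ω₁ ≈ 1.81

Angular momentum about the spin axis is conserved since the torque about it is zero.
I₂ = 0.554 × 1.48 = 0.8199 kg·m².
ω₂/ω₁ = I₁/I₂ = 1.480 / 0.8199 = 1.805.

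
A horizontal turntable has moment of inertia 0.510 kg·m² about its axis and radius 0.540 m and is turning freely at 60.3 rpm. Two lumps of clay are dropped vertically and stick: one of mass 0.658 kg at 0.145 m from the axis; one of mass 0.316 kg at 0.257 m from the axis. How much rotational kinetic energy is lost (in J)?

No external torque acts about the axis; L_before = L_after.
Added inertia Σmr² = (0.658)(0.145)² + (0.316)(0.257)² = 0.03471 kg·m²; I_f = 0.5100 + 0.03471 = 0.5447 kg·m².
ω_f = I_p ω_i / I_f = (0.5100)(60.3) / 0.5447 = 56.46 rpm.
KE_i = ½(0.5100)(6.315 rad/s)² = 10.17 J; KE_f = ½(0.5447)(5.912)² = 9.520 J.

energy lost ≈ 0.648 J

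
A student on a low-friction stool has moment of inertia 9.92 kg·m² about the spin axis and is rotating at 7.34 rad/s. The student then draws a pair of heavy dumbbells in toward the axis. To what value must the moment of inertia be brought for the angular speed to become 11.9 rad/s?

Angular momentum about the spin axis is conserved since the torque about it is zero.
I₂ = I₁ω₁ / ω₂ = (9.92)(7.34) / (11.9) = 6.119 kg·m².

I₂ ≈ 6.12 kg·m²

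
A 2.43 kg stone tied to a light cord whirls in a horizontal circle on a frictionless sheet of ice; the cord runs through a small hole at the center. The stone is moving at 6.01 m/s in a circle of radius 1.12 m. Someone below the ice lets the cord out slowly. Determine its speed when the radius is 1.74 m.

Central (radial) force ⇒ zero torque about the center ⇒ m v r is constant.
v₂ = v₁ r₁ / r₂ = (6.01)(1.12) / (1.74) = 3.869 m/s.

v₂ ≈ 3.87 m/s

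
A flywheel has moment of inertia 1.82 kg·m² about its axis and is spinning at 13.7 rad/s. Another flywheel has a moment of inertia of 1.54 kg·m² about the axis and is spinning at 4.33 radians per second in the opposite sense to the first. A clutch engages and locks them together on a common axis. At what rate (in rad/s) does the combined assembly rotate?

|ω_f| ≈ 5.44 rad/s

No external torque acts about the common axis, so total angular momentum is conserved.
Taking A's sense as positive: L = (1.820)(13.7) − (1.540)(4.33) = 18.27 kg·m²·rad/s.
Combined I = 1.820 + 1.540 = 3.360 kg·m².
ω_f = L / I = 18.27 / 3.360 = 5.436 rad/s.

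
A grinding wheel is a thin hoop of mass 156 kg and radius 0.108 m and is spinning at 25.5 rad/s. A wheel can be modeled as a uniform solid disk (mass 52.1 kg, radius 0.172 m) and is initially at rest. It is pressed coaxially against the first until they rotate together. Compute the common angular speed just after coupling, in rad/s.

No external torque acts about the common axis, so total angular momentum is conserved.
Moments of inertia: I_A = (156)(0.108)² = 1.820 kg·m²; I_B = ½(52.1)(0.172)² = 0.7707 kg·m².
Taking A's sense as positive: L = (1.820)(25.5) = 46.40 kg·m²·rad/s.
Combined I = 1.820 + 0.7707 = 2.590 kg·m².
ω_f = L / I = 46.40 / 2.590 = 17.91 rad/s.

|ω_f| ≈ 17.9 rad/s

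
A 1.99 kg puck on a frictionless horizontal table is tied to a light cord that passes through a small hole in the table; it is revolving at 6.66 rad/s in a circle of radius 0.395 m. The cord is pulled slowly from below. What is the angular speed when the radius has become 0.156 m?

ω₂ ≈ 42.7 rad/s

The constraining force is radial, so m r² ω about the center is conserved.
ω₂ = ω₁ (r₁/r₂)² = (6.66)(0.395/0.156)² = 42.70 rad/s.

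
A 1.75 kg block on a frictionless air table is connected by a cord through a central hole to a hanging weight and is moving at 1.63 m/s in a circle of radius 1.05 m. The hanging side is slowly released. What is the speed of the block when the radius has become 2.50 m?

The only horizontal force on the mass is along the cord (radial), so it exerts no torque about the hole and angular momentum m v r is conserved.
v₂ = v₁ r₁ / r₂ = (1.63)(1.05) / (2.50) = 0.6846 m/s.

v₂ ≈ 0.685 m/s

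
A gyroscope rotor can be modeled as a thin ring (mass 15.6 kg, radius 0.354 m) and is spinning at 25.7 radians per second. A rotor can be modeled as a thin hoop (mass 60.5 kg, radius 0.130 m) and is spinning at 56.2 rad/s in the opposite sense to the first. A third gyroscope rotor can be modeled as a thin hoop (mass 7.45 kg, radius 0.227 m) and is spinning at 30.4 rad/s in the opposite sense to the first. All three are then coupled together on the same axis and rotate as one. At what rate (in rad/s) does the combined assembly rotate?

|ω_f| ≈ 5.62 rad/s

The coupling torques are internal; angular momentum about the shared axis is conserved.
Moments of inertia: I_A = (15.6)(0.354)² = 1.955 kg·m²; I_B = (60.5)(0.130)² = 1.022 kg·m²; I_C = (7.45)(0.227)² = 0.3839 kg·m².
Taking A's sense as positive: L = (1.955)(25.7) − (1.022)(56.2) − (0.3839)(30.4) = -18.89 kg·m²·rad/s.
Combined I = 1.955 + 1.022 + 0.3839 = 3.361 kg·m².
ω_f = L / I = -18.89 / 3.361 = -5.620 rad/s.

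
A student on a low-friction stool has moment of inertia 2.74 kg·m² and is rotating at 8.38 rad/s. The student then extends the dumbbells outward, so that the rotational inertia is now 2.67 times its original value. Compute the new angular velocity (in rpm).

ω₂ ≈ 30.0 rpm

With no external torque about the axis, L is conserved: I₁ω₁ = I₂ω₂.
I₂ = 2.67 × 2.74 = 7.316 kg·m².
ω₂ = I₁ω₁ / I₂ = (2.740)(8.38 rad/s) / (7.316) = 3.139 rad/s = 29.97 rpm.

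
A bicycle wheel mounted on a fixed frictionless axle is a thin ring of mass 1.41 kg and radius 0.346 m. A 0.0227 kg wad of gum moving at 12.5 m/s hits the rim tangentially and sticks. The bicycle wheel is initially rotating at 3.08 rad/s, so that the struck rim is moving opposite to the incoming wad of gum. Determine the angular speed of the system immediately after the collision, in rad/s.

About the axle the impulsive forces during the collision are internal, so angular momentum about that axis is conserved.
I_p = (1.41)(0.346)² = 0.1688 kg·m². Taking the sense of the wad of gum's angular momentum as positive, L_{wad} = m v R = (0.0227)(12.5)(0.346) = 0.09818 kg·m²/s.
L_i = −I_p ω_p + m v R = −(0.1688)(3.08) + 0.09818 = -0.4217 kg·m²/s.
After sticking, I_f = I_p + m R² = 0.1688 + (0.0227)(0.346)² = 0.1715 kg·m².
ω_f = L_i / I_f = -0.4217 / 0.1715 = -2.459 rad/s.

|ω_f| ≈ 2.46 rad/s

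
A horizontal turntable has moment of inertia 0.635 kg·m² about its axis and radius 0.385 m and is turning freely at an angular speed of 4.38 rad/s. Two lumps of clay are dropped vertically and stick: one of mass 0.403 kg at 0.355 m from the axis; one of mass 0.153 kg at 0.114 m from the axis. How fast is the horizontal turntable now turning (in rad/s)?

No external torque acts about the axis; L_before = L_after.
Added inertia Σmr² = (0.403)(0.355)² + (0.153)(0.114)² = 0.05278 kg·m²; I_f = 0.6350 + 0.05278 = 0.6878 kg·m².
ω_f = I_p ω_i / I_f = (0.6350)(4.38) / 0.6878 = 4.044 rad/s.

ω_f ≈ 4.04 rad/s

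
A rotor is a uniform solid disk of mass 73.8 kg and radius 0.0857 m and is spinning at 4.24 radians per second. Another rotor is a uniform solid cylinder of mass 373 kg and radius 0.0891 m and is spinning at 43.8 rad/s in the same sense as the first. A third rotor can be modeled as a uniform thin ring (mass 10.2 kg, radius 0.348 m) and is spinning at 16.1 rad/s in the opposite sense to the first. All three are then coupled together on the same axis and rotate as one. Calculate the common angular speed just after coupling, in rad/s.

|ω_f| ≈ 15.4 rad/s

No external torque acts about the common axis, so total angular momentum is conserved.
Moments of inertia: I_A = ½(73.8)(0.0857)² = 0.2710 kg·m²; I_B = ½(373)(0.0891)² = 1.481 kg·m²; I_C = (10.2)(0.348)² = 1.235 kg·m².
Taking A's sense as positive: L = (0.2710)(4.24) + (1.481)(43.8) − (1.235)(16.1) = 46.11 kg·m²·rad/s.
Combined I = 0.2710 + 1.481 + 1.235 = 2.987 kg·m².
ω_f = L / I = 46.11 / 2.987 = 15.44 rad/s.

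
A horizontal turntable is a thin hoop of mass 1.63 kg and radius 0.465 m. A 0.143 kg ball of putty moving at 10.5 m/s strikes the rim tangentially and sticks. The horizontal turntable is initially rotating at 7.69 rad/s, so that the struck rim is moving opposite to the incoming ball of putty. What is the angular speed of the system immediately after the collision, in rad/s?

The axle reaction passes through the axle and exerts no torque about it; angular momentum about the axle is conserved through the impact.
I_p = (1.63)(0.465)² = 0.3524 kg·m². Taking the sense of the ball of putty's angular momentum as positive, L_{ball} = m v R = (0.143)(10.5)(0.465) = 0.6982 kg·m²/s.
L_i = −I_p ω_p + m v R = −(0.3524)(7.69) + 0.6982 = -2.012 kg·m²/s.
After sticking, I_f = I_p + m R² = 0.3524 + (0.143)(0.465)² = 0.3834 kg·m².
ω_f = L_i / I_f = -2.012 / 0.3834 = -5.249 rad/s.

|ω_f| ≈ 5.25 rad/s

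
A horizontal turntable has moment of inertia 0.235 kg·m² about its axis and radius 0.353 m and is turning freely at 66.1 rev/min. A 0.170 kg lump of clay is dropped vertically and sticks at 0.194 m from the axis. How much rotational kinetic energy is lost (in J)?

energy lost ≈ 0.149 J

No external torque acts about the axis; L_before = L_after.
Added inertia Σmr² = (0.170)(0.194)² = 0.006398 kg·m²; I_f = 0.2350 + 0.006398 = 0.2414 kg·m².
ω_f = I_p ω_i / I_f = (0.2350)(66.1) / 0.2414 = 64.35 rpm.
KE_i = ½(0.2350)(6.922 rad/s)² = 5.630 J; KE_f = ½(0.2414)(6.739)² = 5.481 J.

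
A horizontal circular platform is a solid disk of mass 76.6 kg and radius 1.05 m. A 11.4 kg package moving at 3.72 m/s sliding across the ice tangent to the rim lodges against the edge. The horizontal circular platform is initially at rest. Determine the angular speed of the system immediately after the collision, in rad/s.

About the central axle the impulsive forces during the collision are internal, so angular momentum about that axis is conserved.
I_p = ½(76.6)(1.05)² = 42.23 kg·m². Taking the sense of the package's angular momentum as positive, L_{package} = m v R = (11.4)(3.72)(1.05) = 44.53 kg·m²/s.
L_i = 0 + 44.53 = 44.53 kg·m²/s.
After sticking, I_f = I_p + m R² = 42.23 + (11.4)(1.05)² = 54.79 kg·m².
ω_f = L_i / I_f = 44.53 / 54.79 = 0.8126 rad/s.

|ω_f| ≈ 0.813 rad/s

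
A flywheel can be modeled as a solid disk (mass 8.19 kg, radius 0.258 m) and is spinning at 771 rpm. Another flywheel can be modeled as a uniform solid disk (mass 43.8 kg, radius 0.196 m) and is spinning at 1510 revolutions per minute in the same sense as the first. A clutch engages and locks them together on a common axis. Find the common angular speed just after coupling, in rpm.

|ω_f| ≈ 1330 rpm

No external torque acts about the common axis, so total angular momentum is conserved.
Moments of inertia: I_A = ½(8.19)(0.258)² = 0.2726 kg·m²; I_B = ½(43.8)(0.196)² = 0.8413 kg·m².
Taking A's sense as positive: L = (0.2726)(771) + (0.8413)(1510) = 1481 kg·m²·rpm.
Combined I = 0.2726 + 0.8413 = 1.114 kg·m².
ω_f = L / I = 1481 / 1.114 = 1329 rpm.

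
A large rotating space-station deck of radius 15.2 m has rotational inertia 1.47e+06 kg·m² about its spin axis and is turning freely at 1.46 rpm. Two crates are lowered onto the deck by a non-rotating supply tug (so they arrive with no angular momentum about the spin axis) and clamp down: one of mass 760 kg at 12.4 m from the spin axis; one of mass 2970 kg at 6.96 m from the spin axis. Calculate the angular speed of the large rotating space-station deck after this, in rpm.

ω_f ≈ 1.24 rpm

No external torque acts about the spin axis; L_before = L_after.
Added inertia Σmr² = (760)(12.4)² + (2970)(6.96)² = 2.607e+05 kg·m²; I_f = 1.470e+06 + 2.607e+05 = 1.731e+06 kg·m².
ω_f = I_p ω_i / I_f = (1.470e+06)(1.46) / 1.731e+06 = 1.240 rpm.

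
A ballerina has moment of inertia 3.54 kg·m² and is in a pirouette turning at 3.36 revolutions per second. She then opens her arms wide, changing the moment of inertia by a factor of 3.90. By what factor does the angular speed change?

No external torque acts about the spin axis, so angular momentum is conserved.
I₂ = 3.90 × 3.54 = 13.81 kg·m².
ω₂/ω₁ = I₁/I₂ = 3.540 / 13.81 = 0.2564.

ω₂/ω₁ ≈ 0.256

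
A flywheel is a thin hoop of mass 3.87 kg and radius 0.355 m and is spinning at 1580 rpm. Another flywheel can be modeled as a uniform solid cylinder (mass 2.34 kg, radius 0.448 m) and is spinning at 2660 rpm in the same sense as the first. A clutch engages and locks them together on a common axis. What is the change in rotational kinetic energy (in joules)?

ΔKE ≈ -1010 J

No external torque acts about the common axis, so total angular momentum is conserved.
Moments of inertia: I_A = (3.87)(0.355)² = 0.4877 kg·m²; I_B = ½(2.34)(0.448)² = 0.2348 kg·m².
Taking A's sense as positive: L = (0.4877)(1580) + (0.2348)(2660) = 1395 kg·m²·rpm.
Combined I = 0.4877 + 0.2348 = 0.7225 kg·m².
ω_f = L / I = 1395 / 0.7225 = 1931 rpm.
KE_i = ½ΣIω² = 15790 J; KE_f = ½(0.7225)(202.2)² = 14770 J.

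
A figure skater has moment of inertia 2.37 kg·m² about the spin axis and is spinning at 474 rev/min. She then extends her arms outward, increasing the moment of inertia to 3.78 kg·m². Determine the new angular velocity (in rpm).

ω₂ ≈ 297 rpm

No external torque acts about the spin axis, so angular momentum is conserved.
ω₂ = I₁ω₁ / I₂ = (2.370)(474 rpm) / (3.780) = 297.2 rpm.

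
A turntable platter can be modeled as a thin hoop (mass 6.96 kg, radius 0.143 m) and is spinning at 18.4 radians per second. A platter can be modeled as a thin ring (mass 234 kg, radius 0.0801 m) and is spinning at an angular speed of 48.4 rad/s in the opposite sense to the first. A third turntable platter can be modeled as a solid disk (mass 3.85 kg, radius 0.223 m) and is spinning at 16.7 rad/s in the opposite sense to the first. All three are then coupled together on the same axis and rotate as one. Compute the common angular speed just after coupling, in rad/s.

No external torque acts about the common axis, so total angular momentum is conserved.
Moments of inertia: I_A = (6.96)(0.143)² = 0.1423 kg·m²; I_B = (234)(0.0801)² = 1.501 kg·m²; I_C = ½(3.85)(0.223)² = 0.09573 kg·m².
Taking A's sense as positive: L = (0.1423)(18.4) − (1.501)(48.4) − (0.09573)(16.7) = -71.65 kg·m²·rad/s.
Combined I = 0.1423 + 1.501 + 0.09573 = 1.739 kg·m².
ω_f = L / I = -71.65 / 1.739 = -41.19 rad/s.

|ω_f| ≈ 41.2 rad/s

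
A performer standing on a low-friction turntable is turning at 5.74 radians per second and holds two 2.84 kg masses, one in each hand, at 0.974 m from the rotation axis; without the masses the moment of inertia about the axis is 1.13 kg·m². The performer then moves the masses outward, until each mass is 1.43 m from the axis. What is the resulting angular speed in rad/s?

ω₂ ≈ 2.94 rad/s

No external torque acts about the spin axis, so angular momentum is conserved.
I₁ = 1.13 + 2(2.84)(0.974)² = 6.518 kg·m²; I₂ = 1.13 + 2(2.84)(1.43)² = 12.75 kg·m².
ω₂ = I₁ω₁ / I₂ = (6.518)(5.74 rad/s) / (12.75) = 2.936 rad/s.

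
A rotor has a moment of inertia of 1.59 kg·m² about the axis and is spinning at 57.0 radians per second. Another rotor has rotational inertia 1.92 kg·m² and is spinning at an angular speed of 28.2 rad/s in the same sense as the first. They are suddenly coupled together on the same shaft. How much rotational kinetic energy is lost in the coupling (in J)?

ΔKE lost ≈ 361 J

The coupling torques are internal; angular momentum about the shared axis is conserved.
Taking A's sense as positive: L = (1.590)(57.0) + (1.920)(28.2) = 144.8 kg·m²·rad/s.
Combined I = 1.590 + 1.920 = 3.510 kg·m².
ω_f = L / I = 144.8 / 3.510 = 41.25 rad/s.
KE_i = ½ΣIω² = 3346 J; KE_f = ½(3.510)(41.25)² = 2986 J.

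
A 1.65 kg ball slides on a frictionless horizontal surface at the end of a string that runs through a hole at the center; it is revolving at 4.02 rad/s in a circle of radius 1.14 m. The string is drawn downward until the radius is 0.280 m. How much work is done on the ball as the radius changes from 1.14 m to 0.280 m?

The constraining force is radial, so m r² ω about the center is conserved.
ω₂ = ω₁ (r₁/r₂)² = (4.02)(1.14/0.280)² = 66.64 rad/s.
W = ΔKE = ½m(v₂² − v₁²) = 269.9 J.

W ≈ 270 J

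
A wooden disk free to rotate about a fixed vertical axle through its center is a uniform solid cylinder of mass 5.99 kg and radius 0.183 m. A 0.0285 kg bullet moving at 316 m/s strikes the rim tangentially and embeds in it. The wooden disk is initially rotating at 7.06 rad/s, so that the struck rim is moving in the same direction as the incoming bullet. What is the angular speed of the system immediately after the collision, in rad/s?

The axle reaction passes through the axle and exerts no torque about it; angular momentum about the axle is conserved through the impact.
I_p = ½(5.99)(0.183)² = 0.1003 kg·m². Taking the sense of the bullet's angular momentum as positive, L_{bullet} = m v R = (0.0285)(316)(0.183) = 1.648 kg·m²/s.
L_i = +I_p ω_p + m v R = +(0.1003)(7.06) + 1.648 = 2.356 kg·m²/s.
After sticking, I_f = I_p + m R² = 0.1003 + (0.0285)(0.183)² = 0.1013 kg·m².
ω_f = L_i / I_f = 2.356 / 0.1013 = 23.27 rad/s.

|ω_f| ≈ 23.3 rad/s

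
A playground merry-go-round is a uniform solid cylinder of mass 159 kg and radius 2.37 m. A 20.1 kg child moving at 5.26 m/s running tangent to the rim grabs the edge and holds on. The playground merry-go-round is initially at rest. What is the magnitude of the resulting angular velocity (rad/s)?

The axle reaction passes through the axle and exerts no torque about it; angular momentum about the axle is conserved through the impact.
I_p = ½(159)(2.37)² = 446.5 kg·m². Taking the sense of the child's angular momentum as positive, L_{child} = m v R = (20.1)(5.26)(2.37) = 250.6 kg·m²/s.
L_i = 0 + 250.6 = 250.6 kg·m²/s.
After sticking, I_f = I_p + m R² = 446.5 + (20.1)(2.37)² = 559.4 kg·m².
ω_f = L_i / I_f = 250.6 / 559.4 = 0.4479 rad/s.

|ω_f| ≈ 0.448 rad/s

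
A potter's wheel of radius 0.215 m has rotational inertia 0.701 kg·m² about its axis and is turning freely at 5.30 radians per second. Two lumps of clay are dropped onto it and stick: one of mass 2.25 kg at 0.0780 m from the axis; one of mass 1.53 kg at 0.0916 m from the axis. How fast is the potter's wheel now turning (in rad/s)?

ω_f ≈ 5.11 rad/s

The added mass arrives with no angular momentum about the axis, and any external torque about the axis is negligible, so the system's angular momentum is conserved.
Added inertia Σmr² = (2.25)(0.0780)² + (1.53)(0.0916)² = 0.02653 kg·m²; I_f = 0.7010 + 0.02653 = 0.7275 kg·m².
ω_f = I_p ω_i / I_f = (0.7010)(5.30) / 0.7275 = 5.107 rad/s.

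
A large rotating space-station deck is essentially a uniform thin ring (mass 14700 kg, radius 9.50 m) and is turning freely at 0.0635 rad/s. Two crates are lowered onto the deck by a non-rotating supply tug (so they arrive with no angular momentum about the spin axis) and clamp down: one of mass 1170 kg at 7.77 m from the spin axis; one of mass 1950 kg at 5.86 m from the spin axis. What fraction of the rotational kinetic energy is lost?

The added mass arrives with no angular momentum about the spin axis, and any external torque about the spin axis is negligible, so the system's angular momentum is conserved.
I_p = (14700)(9.50)² = 1.327e+06 kg·m².
Added inertia Σmr² = (1170)(7.77)² + (1950)(5.86)² = 1.376e+05 kg·m²; I_f = 1.327e+06 + 1.376e+05 = 1.464e+06 kg·m².
ω_f = I_p ω_i / I_f = (1.327e+06)(0.0635) / 1.464e+06 = 0.05753 rad/s.
KE_i = ½(1.327e+06)(0.06350 rad/s)² = 2675 J; KE_f = ½(1.464e+06)(0.05753)² = 2423 J.
Fraction lost = 0.09397.

fraction ≈ 0.0940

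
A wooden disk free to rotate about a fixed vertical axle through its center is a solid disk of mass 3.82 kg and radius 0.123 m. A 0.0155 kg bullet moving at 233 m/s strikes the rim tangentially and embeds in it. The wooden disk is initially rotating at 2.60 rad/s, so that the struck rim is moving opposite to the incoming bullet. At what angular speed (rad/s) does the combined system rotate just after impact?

|ω_f| ≈ 12.7 rad/s

The axle reaction passes through the axle and exerts no torque about it; angular momentum about the axle is conserved through the impact.
I_p = ½(3.82)(0.123)² = 0.02890 kg·m². Taking the sense of the bullet's angular momentum as positive, L_{bullet} = m v R = (0.0155)(233)(0.123) = 0.4442 kg·m²/s.
L_i = −I_p ω_p + m v R = −(0.02890)(2.60) + 0.4442 = 0.3691 kg·m²/s.
After sticking, I_f = I_p + m R² = 0.02890 + (0.0155)(0.123)² = 0.02913 kg·m².
ω_f = L_i / I_f = 0.3691 / 0.02913 = 12.67 rad/s.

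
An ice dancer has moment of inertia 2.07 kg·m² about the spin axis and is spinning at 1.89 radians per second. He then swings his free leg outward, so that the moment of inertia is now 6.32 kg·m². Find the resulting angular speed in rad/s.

ω₂ ≈ 0.619 rad/s

No external torque acts about the spin axis, so angular momentum is conserved.
ω₂ = I₁ω₁ / I₂ = (2.070)(1.89 rad/s) / (6.320) = 0.6190 rad/s.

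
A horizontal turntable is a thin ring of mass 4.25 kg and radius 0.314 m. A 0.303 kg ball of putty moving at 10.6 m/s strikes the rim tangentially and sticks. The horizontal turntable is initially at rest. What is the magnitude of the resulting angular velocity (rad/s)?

|ω_f| ≈ 2.25 rad/s

The axle reaction passes through the axle and exerts no torque about it; angular momentum about the axle is conserved through the impact.
I_p = (4.25)(0.314)² = 0.4190 kg·m². Taking the sense of the ball of putty's angular momentum as positive, L_{ball} = m v R = (0.303)(10.6)(0.314) = 1.009 kg·m²/s.
L_i = 0 + 1.009 = 1.009 kg·m²/s.
After sticking, I_f = I_p + m R² = 0.4190 + (0.303)(0.314)² = 0.4489 kg·m².
ω_f = L_i / I_f = 1.009 / 0.4489 = 2.247 rad/s.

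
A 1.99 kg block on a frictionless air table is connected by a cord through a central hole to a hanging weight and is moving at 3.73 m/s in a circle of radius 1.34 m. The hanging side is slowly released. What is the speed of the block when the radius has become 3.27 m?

The only horizontal force on the mass is along the cord (radial), so it exerts no torque about the hole and angular momentum m v r is conserved.
v₂ = v₁ r₁ / r₂ = (3.73)(1.34) / (3.27) = 1.529 m/s.

v₂ ≈ 1.53 m/s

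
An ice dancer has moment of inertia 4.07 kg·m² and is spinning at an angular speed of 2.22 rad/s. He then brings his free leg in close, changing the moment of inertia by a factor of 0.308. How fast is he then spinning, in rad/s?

ω₂ ≈ 7.21 rad/s

No external torque acts about the spin axis, so angular momentum is conserved.
I₂ = 0.308 × 4.07 = 1.254 kg·m².
ω₂ = I₁ω₁ / I₂ = (4.070)(2.22 rad/s) / (1.254) = 7.208 rad/s.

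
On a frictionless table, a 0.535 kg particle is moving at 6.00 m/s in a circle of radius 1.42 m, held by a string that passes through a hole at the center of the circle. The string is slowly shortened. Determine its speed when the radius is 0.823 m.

v₂ ≈ 10.4 m/s

Central (radial) force ⇒ zero torque about the center ⇒ m v r is constant.
v₂ = v₁ r₁ / r₂ = (6.00)(1.42) / (0.823) = 10.35 m/s.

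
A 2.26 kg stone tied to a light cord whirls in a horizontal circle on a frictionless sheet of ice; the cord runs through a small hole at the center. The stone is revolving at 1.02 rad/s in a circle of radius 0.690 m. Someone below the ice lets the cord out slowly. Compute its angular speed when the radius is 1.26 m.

No torque about the axis ⇒ m r₁² ω₁ = m r₂² ω₂.
ω₂ = ω₁ (r₁/r₂)² = (1.02)(0.690/1.26)² = 0.3059 rad/s.

ω₂ ≈ 0.306 rad/s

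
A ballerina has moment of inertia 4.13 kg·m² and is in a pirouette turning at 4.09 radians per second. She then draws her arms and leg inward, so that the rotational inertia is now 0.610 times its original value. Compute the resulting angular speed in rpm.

ω₂ ≈ 64.0 rpm

No external torque acts about the spin axis, so angular momentum is conserved.
I₂ = 0.610 × 4.13 = 2.519 kg·m².
ω₂ = I₁ω₁ / I₂ = (4.130)(4.09 rad/s) / (2.519) = 6.705 rad/s = 64.03 rpm.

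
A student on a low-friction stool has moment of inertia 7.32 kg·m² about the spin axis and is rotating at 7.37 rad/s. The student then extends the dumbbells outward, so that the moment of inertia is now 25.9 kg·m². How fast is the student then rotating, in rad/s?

ω₂ ≈ 2.08 rad/s

Angular momentum about the spin axis is conserved since the torque about it is zero.
ω₂ = I₁ω₁ / I₂ = (7.320)(7.37 rad/s) / (25.90) = 2.083 rad/s.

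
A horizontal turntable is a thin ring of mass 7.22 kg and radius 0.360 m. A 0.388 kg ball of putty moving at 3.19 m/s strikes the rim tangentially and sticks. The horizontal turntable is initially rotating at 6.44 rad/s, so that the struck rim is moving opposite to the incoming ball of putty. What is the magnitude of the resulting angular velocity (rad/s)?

The axle reaction passes through the axle and exerts no torque about it; angular momentum about the axle is conserved through the impact.
I_p = (7.22)(0.360)² = 0.9357 kg·m². Taking the sense of the ball of putty's angular momentum as positive, L_{ball} = m v R = (0.388)(3.19)(0.360) = 0.4456 kg·m²/s.
L_i = −I_p ω_p + m v R = −(0.9357)(6.44) + 0.4456 = -5.580 kg·m²/s.
After sticking, I_f = I_p + m R² = 0.9357 + (0.388)(0.360)² = 0.9860 kg·m².
ω_f = L_i / I_f = -5.580 / 0.9860 = -5.660 rad/s.

|ω_f| ≈ 5.66 rad/s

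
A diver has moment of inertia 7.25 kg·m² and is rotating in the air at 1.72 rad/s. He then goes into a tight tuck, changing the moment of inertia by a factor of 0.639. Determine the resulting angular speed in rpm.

ω₂ ≈ 25.7 rpm

Angular momentum about the spin axis is conserved since the torque about it is zero.
I₂ = 0.639 × 7.25 = 4.633 kg·m².
ω₂ = I₁ω₁ / I₂ = (7.250)(1.72 rad/s) / (4.633) = 2.692 rad/s = 25.70 rpm.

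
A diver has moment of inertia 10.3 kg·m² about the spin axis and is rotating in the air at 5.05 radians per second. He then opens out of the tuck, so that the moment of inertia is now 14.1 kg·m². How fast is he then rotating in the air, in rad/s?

Angular momentum about the spin axis is conserved since the torque about it is zero.
ω₂ = I₁ω₁ / I₂ = (10.30)(5.05 rad/s) / (14.10) = 3.689 rad/s.

ω₂ ≈ 3.69 rad/s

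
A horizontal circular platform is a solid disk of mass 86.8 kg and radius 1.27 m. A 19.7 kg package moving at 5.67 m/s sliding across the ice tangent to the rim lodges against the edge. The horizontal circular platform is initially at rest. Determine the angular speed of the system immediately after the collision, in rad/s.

|ω_f| ≈ 1.39 rad/s

The axle reaction passes through the central axle and exerts no torque about it; angular momentum about the central axle is conserved through the impact.
I_p = ½(86.8)(1.27)² = 70.00 kg·m². Taking the sense of the package's angular momentum as positive, L_{package} = m v R = (19.7)(5.67)(1.27) = 141.9 kg·m²/s.
L_i = 0 + 141.9 = 141.9 kg·m²/s.
After sticking, I_f = I_p + m R² = 70.00 + (19.7)(1.27)² = 101.8 kg·m².
ω_f = L_i / I_f = 141.9 / 101.8 = 1.394 rad/s.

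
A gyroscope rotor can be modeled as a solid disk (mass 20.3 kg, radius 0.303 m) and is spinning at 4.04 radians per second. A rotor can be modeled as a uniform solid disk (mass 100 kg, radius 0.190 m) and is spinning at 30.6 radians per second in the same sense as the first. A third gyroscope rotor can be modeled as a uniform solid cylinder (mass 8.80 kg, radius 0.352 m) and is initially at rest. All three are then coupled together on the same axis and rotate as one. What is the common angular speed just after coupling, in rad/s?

The coupling torques are internal; angular momentum about the shared axis is conserved.
Moments of inertia: I_A = ½(20.3)(0.303)² = 0.9319 kg·m²; I_B = ½(100)(0.190)² = 1.805 kg·m²; I_C = ½(8.80)(0.352)² = 0.5452 kg·m².
Taking A's sense as positive: L = (0.9319)(4.04) + (1.805)(30.6) = 59.00 kg·m²·rad/s.
Combined I = 0.9319 + 1.805 + 0.5452 = 3.282 kg·m².
ω_f = L / I = 59.00 / 3.282 = 17.98 rad/s.

|ω_f| ≈ 18.0 rad/s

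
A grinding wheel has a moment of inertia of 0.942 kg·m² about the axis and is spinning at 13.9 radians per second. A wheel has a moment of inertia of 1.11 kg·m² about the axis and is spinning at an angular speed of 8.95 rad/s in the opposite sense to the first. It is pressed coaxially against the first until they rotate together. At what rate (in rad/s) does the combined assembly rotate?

|ω_f| ≈ 1.54 rad/s

No external torque acts about the common axis, so total angular momentum is conserved.
Taking A's sense as positive: L = (0.9420)(13.9) − (1.110)(8.95) = 3.159 kg·m²·rad/s.
Combined I = 0.9420 + 1.110 = 2.052 kg·m².
ω_f = L / I = 3.159 / 2.052 = 1.540 rad/s.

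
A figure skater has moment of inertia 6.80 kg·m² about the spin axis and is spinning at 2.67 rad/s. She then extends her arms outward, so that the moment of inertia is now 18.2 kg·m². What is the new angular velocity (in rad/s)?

No external torque acts about the spin axis, so angular momentum is conserved.
ω₂ = I₁ω₁ / I₂ = (6.800)(2.67 rad/s) / (18.20) = 0.9976 rad/s.

ω₂ ≈ 0.998 rad/s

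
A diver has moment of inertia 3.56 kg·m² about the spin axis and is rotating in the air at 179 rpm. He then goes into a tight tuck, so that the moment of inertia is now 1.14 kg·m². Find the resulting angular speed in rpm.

ω₂ ≈ 559 rpm

Angular momentum about the spin axis is conserved since the torque about it is zero.
ω₂ = I₁ω₁ / I₂ = (3.560)(179 rpm) / (1.140) = 559.0 rpm.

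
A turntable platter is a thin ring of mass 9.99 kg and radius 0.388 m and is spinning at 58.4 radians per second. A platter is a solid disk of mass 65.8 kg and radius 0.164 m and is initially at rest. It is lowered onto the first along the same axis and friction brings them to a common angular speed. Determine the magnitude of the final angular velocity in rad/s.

|ω_f| ≈ 36.8 rad/s

No external torque acts about the common axis, so total angular momentum is conserved.
Moments of inertia: I_A = (9.99)(0.388)² = 1.504 kg·m²; I_B = ½(65.8)(0.164)² = 0.8849 kg·m².
Taking A's sense as positive: L = (1.504)(58.4) = 87.83 kg·m²·rad/s.
Combined I = 1.504 + 0.8849 = 2.389 kg·m².
ω_f = L / I = 87.83 / 2.389 = 36.77 rad/s.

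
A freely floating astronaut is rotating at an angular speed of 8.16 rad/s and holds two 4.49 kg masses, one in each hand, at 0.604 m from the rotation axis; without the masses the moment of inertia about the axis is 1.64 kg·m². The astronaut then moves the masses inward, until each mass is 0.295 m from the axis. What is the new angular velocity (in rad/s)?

Angular momentum about the spin axis is conserved since the torque about it is zero.
I₁ = 1.64 + 2(4.49)(0.604)² = 4.916 kg·m²; I₂ = 1.64 + 2(4.49)(0.295)² = 2.421 kg·m².
ω₂ = I₁ω₁ / I₂ = (4.916)(8.16 rad/s) / (2.421) = 16.57 rad/s.

ω₂ ≈ 16.6 rad/s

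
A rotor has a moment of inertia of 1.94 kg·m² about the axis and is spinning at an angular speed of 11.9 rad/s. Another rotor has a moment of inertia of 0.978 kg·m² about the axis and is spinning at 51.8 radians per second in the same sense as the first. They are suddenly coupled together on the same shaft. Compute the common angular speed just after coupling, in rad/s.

|ω_f| ≈ 25.3 rad/s

The coupling torques are internal; angular momentum about the shared axis is conserved.
Taking A's sense as positive: L = (1.940)(11.9) + (0.9780)(51.8) = 73.75 kg·m²·rad/s.
Combined I = 1.940 + 0.9780 = 2.918 kg·m².
ω_f = L / I = 73.75 / 2.918 = 25.27 rad/s.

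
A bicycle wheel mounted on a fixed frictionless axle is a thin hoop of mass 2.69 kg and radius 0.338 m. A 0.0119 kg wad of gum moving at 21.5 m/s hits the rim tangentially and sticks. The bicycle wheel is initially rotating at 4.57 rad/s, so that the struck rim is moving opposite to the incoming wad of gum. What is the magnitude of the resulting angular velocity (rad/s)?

|ω_f| ≈ 4.27 rad/s

The axle reaction passes through the axle and exerts no torque about it; angular momentum about the axle is conserved through the impact.
I_p = (2.69)(0.338)² = 0.3073 kg·m². Taking the sense of the wad of gum's angular momentum as positive, L_{wad} = m v R = (0.0119)(21.5)(0.338) = 0.08648 kg·m²/s.
L_i = −I_p ω_p + m v R = −(0.3073)(4.57) + 0.08648 = -1.318 kg·m²/s.
After sticking, I_f = I_p + m R² = 0.3073 + (0.0119)(0.338)² = 0.3087 kg·m².
ω_f = L_i / I_f = -1.318 / 0.3087 = -4.270 rad/s.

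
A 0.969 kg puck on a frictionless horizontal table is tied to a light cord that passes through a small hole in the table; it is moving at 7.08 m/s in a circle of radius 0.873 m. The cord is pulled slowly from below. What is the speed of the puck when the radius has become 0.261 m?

The only horizontal force on the mass is along the cord (radial), so it exerts no torque about the hole and angular momentum m v r is conserved.
v₂ = v₁ r₁ / r₂ = (7.08)(0.873) / (0.261) = 23.68 m/s.

v₂ ≈ 23.7 m/s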